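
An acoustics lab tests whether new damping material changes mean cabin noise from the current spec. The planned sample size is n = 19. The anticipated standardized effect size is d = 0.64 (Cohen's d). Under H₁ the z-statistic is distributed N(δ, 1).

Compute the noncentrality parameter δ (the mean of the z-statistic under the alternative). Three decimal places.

δ ≈ 2.790

δ = d·√n = 0.64 × √19 = 2.7897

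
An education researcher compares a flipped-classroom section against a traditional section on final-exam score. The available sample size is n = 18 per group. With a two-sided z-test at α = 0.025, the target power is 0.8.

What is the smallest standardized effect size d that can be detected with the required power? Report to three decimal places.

d ≈ 1.028

Need Φ(δ − 2.241) = 0.8, so δ = 2.241 + 0.842 = 3.083.
(The second rejection-region term Φ(−δ − z_{α/2}) is negligible and dropped.)
δ = d·√(n/2) ⇒ d = δ/√(n/2) = 3.083/√(18/2) = 1.0277.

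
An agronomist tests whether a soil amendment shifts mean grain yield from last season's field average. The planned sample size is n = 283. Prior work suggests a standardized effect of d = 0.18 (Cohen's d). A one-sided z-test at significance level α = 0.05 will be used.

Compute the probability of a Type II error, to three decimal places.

β ≈ 0.083

Noncentrality parameter: δ = d·√n = 0.18 × √283 = 3.0281
Critical value for a one-sided test at α = 0.05: z_α = 1.645.
Power = P(Z > 1.645 − δ) = Φ(1.383) = 0.9167.
Type II error: β = 1 − power = 1 − 0.9167 = 0.0833.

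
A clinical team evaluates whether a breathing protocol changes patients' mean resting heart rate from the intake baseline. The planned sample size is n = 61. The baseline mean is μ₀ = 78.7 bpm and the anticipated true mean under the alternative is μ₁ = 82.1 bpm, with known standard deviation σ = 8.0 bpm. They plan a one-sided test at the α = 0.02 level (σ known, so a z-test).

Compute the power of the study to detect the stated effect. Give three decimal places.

Power ≈ 0.897

Standardized effect: d = |μ₁ − μ₀| / σ = |82.1 − 78.7| / 8.0 = 0.4250
Noncentrality parameter: δ = d·√n = 0.4250 × √61 = 3.3194
One-sided α = 0.02 → critical value z_{0.02} = 2.054.
Power = P(Z > 2.054 − δ) = Φ(1.266) = 0.8972.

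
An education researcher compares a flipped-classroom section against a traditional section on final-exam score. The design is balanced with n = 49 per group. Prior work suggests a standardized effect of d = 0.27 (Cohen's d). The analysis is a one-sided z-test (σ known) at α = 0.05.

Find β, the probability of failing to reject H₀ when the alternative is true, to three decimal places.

β ≈ 0.621

Noncentrality parameter: δ = d·√(n/2) = 0.27 × √(49/2) = 1.3364
One-sided α = 0.05 → critical value z_{0.05} = 1.645.
Power = Φ(δ − 1.645) = Φ(-0.308) = 0.3789.
Type II error: β = 1 − power = 1 − 0.3789 = 0.6211.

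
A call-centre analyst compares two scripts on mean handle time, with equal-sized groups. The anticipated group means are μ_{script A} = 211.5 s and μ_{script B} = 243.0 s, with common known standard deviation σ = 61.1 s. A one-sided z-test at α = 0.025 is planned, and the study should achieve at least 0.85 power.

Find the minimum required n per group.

n = 68 per group

Standardized effect: d = |μ_{script A} − μ_{script B}| / σ = |211.5 − 243.0| / 61.1 = 0.5155
Set Φ(δ − 1.960) = 0.85; then δ − 1.960 = Φ⁻¹(0.85) = 1.036, giving δ = 2.996.
δ = d·√(n/2) ⇒ n = 2(δ/d)² = 2 × (2.996 / 0.5155)² = 67.56.
Rounding up, n = 68 per group.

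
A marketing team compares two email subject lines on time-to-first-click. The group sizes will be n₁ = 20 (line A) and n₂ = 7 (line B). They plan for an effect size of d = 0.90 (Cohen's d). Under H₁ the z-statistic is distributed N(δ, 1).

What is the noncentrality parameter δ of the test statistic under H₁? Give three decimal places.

δ = d / √(1/n₁ + 1/n₂) = 0.90 / √(1/20 + 1/7) = 2.0494

δ ≈ 2.049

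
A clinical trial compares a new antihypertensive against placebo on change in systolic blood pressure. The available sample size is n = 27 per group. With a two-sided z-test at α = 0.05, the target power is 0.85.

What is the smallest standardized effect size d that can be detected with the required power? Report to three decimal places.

Required noncentrality: δ = z_{0.025} + z_{0.15} = 1.960 + 1.036 = 2.996.
(The second rejection-region term Φ(−δ − z_{α/2}) is negligible and dropped.)
δ = d·√(n/2) ⇒ d = δ/√(n/2) = 2.996/√(27/2) = 0.8155.

d ≈ 0.816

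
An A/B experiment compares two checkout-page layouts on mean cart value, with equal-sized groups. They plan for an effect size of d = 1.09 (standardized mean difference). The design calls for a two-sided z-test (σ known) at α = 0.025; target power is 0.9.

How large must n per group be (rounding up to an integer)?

n = 21 per group

Set Φ(δ − 2.241) = 0.9; then δ − 2.241 = Φ⁻¹(0.9) = 1.282, giving δ = 3.523.
(The Φ(−δ − z_{α/2}) term is vanishingly small for δ > 0 and is dropped in the standard sample-size formula.)
δ = d·√(n/2) ⇒ n = 2(δ/d)² = 2 × (3.523 / 1.09)² = 20.89.
Round up to the next whole unit.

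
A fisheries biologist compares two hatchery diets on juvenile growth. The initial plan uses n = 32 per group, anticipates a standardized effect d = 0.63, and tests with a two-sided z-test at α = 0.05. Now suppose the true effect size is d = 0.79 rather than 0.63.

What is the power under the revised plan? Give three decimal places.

Power ≈ 0.885

With d = 0.79: δ = d·√(n/2) = 0.79 × √(32/2) = 3.1600. Critical value z_{0.025} = 1.960.
Revised power = Φ(δ − 1.960) + Φ(−δ − 1.960) = Φ(1.200) + Φ(-5.120) = 0.8849 + 0.0000 = 0.8849.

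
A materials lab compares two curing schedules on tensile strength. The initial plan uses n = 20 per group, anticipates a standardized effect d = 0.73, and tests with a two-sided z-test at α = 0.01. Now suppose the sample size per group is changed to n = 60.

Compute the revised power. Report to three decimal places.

Power ≈ 0.923

With n = 60 per group: δ = d·√(n/2) = 0.73 × √(60/2) = 3.9984. Critical value z_{0.005} = 2.576.
Revised power = Φ(δ − 2.576) + Φ(−δ − 2.576) = Φ(1.423) + Φ(-6.574) = 0.9226 + 0.0000 = 0.9226.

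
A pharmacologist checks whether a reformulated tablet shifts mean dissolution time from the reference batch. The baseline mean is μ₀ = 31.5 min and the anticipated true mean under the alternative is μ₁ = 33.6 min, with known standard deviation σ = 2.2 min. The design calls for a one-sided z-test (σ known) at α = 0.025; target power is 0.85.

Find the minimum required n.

Standardized effect: d = |μ₁ − μ₀| / σ = |33.6 − 31.5| / 2.2 = 0.9545
For power 0.85 need Φ(δ − z_{0.025}) = 0.85, so δ = z_{0.025} + z_{0.15} = 1.960 + 1.036 = 2.996.
δ = d·√n ⇒ n = (δ/d)² = (2.996 / 0.9545)² = 9.85.
Rounding up, n = 10.

n = 10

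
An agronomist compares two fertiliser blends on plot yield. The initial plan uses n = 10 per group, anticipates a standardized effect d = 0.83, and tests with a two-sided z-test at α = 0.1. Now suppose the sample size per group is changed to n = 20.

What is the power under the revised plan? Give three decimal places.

With n = 20 per group: δ = d·√(n/2) = 0.83 × √(20/2) = 2.6247. Critical value z_{0.05} = 1.645.
Revised power = Φ(δ − 1.645) + Φ(−δ − 1.645) = Φ(0.980) + Φ(-4.270) = 0.8364 + 0.0000 = 0.8364.

Power ≈ 0.836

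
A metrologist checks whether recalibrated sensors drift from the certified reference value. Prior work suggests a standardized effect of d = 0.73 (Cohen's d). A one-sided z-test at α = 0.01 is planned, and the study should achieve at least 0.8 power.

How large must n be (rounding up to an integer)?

n = 19

Set Φ(δ − 2.326) = 0.8; then δ − 2.326 = Φ⁻¹(0.8) = 0.842, giving δ = 3.168.
δ = d·√n ⇒ n = (δ/d)² = (3.168 / 0.73)² = 18.83.
Rounding up, n = 19.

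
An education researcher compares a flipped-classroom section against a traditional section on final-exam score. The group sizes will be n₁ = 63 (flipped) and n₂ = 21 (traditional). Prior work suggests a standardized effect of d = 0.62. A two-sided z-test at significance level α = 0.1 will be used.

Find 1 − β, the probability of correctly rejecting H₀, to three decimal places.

Noncentrality parameter: δ = d / √(1/n₁ + 1/n₂) = 0.62 / √(1/63 + 1/21) = 2.4605
Critical value for a two-sided test at α = 0.1: z_{α/2} = 1.645.
Power = Φ(δ − 1.645) + Φ(−δ − 1.645) = Φ(0.816) + Φ(-4.105) = 0.7927 + 0.0000 = 0.7927.

Power ≈ 0.793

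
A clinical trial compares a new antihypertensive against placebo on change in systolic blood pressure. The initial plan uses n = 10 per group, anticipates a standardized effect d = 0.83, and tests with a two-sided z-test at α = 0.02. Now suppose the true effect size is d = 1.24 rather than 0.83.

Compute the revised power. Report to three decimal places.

Power ≈ 0.672

With d = 1.24: δ = d·√(n/2) = 1.24 × √(10/2) = 2.7727. Critical value z_{0.01} = 2.326.
Revised power = Φ(δ − 2.326) + Φ(−δ − 2.326) = Φ(0.446) + Φ(-5.099) = 0.6723 + 0.0000 = 0.6723.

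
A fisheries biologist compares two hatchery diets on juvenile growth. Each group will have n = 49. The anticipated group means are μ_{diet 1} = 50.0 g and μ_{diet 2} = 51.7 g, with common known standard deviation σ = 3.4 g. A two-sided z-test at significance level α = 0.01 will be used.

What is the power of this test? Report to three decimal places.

Standardized effect: d = |μ_{diet 1} − μ_{diet 2}| / σ = |50.0 − 51.7| / 3.4 = 0.5000
Noncentrality parameter: δ = d·√(n/2) = 0.5000 × √(49/2) = 2.4749
Critical value for a two-sided test at α = 0.01: z_{α/2} = 2.576.
Power = Φ(δ − 2.576) + Φ(−δ − 2.576) = Φ(-0.101) + Φ(-5.051) = 0.4598 + 0.0000 = 0.4598.

Power ≈ 0.460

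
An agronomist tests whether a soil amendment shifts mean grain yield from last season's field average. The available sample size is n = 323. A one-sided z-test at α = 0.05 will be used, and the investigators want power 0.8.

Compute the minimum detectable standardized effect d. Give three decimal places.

Need Φ(δ − 1.645) = 0.8, so δ = 1.645 + 0.842 = 2.486.
δ = d·√n ⇒ d = δ/√n = 2.486/√323 = 0.1384.

d ≈ 0.138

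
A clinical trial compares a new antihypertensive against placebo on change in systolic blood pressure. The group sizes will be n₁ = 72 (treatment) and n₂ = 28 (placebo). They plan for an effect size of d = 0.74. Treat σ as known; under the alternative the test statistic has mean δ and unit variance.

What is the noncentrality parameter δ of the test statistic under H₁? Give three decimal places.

δ = d / √(1/n₁ + 1/n₂) = 0.74 / √(1/72 + 1/28) = 3.3226

δ ≈ 3.323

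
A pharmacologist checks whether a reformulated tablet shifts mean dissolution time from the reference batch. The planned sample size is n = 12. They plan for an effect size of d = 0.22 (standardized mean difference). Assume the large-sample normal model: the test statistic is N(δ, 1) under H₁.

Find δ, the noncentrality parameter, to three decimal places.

The noncentrality parameter scales effect size by the design's sample-size factor: δ = d·√n = 0.22 × √12 = 0.7621

δ ≈ 0.762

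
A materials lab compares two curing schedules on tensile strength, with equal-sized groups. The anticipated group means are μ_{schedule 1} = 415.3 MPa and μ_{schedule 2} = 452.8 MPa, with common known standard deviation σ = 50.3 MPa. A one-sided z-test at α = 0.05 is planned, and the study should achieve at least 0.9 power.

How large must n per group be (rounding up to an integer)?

n = 31 per group

Standardized effect: d = |μ_{schedule 1} − μ_{schedule 2}| / σ = |415.3 − 452.8| / 50.3 = 0.7455
For power 0.9 need Φ(δ − z_{0.05}) = 0.9, so δ = z_{0.05} + z_{0.10} = 1.645 + 1.282 = 2.926.
δ = d·√(n/2) ⇒ n = 2(δ/d)² = 2 × (2.926 / 0.7455)² = 30.82.
Rounding up, n = 31 per group.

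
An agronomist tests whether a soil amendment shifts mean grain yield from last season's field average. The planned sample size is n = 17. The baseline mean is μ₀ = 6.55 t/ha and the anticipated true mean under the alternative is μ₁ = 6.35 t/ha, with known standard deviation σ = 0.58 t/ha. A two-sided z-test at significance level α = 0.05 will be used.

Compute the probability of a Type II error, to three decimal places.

β ≈ 0.704

Standardized effect: d = |μ₁ − μ₀| / σ = |6.35 − 6.55| / 0.58 = 0.3448
Noncentrality parameter: δ = d·√n = 0.3448 × √17 = 1.4218
Critical value for a two-sided test at α = 0.05: z_{α/2} = 1.960.
Power = Φ(δ − 1.960) + Φ(−δ − 1.960) = Φ(-0.538) + Φ(-3.382) = 0.2952 + 0.0004 = 0.2956.
Type II error: β = 1 − power = 1 − 0.2956 = 0.7044.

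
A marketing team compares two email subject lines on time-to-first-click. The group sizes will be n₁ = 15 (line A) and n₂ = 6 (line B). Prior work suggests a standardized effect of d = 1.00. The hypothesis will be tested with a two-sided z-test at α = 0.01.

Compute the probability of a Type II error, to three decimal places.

Noncentrality parameter: δ = d / √(1/n₁ + 1/n₂) = 1.00 / √(1/15 + 1/6) = 2.0702
Critical value for a two-sided test at α = 0.01: z_{α/2} = 2.576.
Power = Φ(δ − 2.576) + Φ(−δ − 2.576) = Φ(-0.506) + Φ(-4.646) = 0.3066 + 0.0000 = 0.3066.
Type II error: β = 1 − power = 1 − 0.3066 = 0.6934.

β ≈ 0.693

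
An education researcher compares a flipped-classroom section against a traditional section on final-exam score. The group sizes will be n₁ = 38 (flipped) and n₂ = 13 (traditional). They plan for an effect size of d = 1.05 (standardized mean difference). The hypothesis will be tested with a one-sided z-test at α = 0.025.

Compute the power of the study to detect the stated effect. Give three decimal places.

Noncentrality parameter: δ = d / √(1/n₁ + 1/n₂) = 1.05 / √(1/38 + 1/13) = 3.2679
Critical value for a one-sided test at α = 0.025: z_α = 1.960.
Power = P(Z > 1.960 − δ) = Φ(1.308) = 0.9046.

Power ≈ 0.905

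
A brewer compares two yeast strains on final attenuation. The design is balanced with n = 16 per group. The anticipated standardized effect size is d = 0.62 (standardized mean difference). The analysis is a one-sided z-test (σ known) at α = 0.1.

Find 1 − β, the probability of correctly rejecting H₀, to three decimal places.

Noncentrality parameter: δ = d·√(n/2) = 0.62 × √(16/2) = 1.7536
Critical value for a one-sided test at α = 0.1: z_α = 1.282.
Power = P(Z > 1.282 − δ) = Φ(0.472) = 0.6816.

Power ≈ 0.682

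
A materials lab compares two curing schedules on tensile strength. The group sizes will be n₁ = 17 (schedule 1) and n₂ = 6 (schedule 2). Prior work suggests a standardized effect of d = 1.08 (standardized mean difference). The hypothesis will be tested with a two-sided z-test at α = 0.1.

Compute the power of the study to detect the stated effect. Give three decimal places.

Noncentrality parameter: δ = d / √(1/n₁ + 1/n₂) = 1.08 / √(1/17 + 1/6) = 2.2744
Critical value for a two-sided test at α = 0.1: z_{α/2} = 1.645.
Power = Φ(δ − 1.645) + Φ(−δ − 1.645) = Φ(0.630) + Φ(-3.919) = 0.7355 + 0.0000 = 0.7355.

Power ≈ 0.736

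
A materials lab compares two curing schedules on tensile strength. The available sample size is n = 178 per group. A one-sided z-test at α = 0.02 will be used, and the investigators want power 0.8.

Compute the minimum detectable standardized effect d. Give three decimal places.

d ≈ 0.307

Required noncentrality: δ = z_{0.02} + z_{0.20} = 2.054 + 0.842 = 2.895.
δ = d·√(n/2) ⇒ d = δ/√(n/2) = 2.895/√(178/2) = 0.3069.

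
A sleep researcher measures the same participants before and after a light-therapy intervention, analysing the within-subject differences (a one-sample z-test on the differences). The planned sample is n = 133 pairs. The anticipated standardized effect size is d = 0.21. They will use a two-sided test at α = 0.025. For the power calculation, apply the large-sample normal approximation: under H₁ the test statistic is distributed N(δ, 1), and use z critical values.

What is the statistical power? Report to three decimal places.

Noncentrality parameter: δ = d·√n = 0.21 × √133 = 2.4218
Two-sided α = 0.025 → critical value z_{0.0125} = 2.241.
Power = Φ(δ − 2.241) + Φ(−δ − 2.241) = Φ(0.180) + Φ(-4.663) = 0.5716 + 0.0000 = 0.5716.

Power ≈ 0.572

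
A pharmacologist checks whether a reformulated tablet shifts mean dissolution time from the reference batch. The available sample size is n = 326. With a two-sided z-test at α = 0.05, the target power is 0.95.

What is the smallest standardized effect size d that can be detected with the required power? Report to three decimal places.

d ≈ 0.200

Need Φ(δ − 1.960) = 0.95, so δ = 1.960 + 1.645 = 3.605.
(The second rejection-region term Φ(−δ − z_{α/2}) is negligible and dropped.)
δ = d·√n ⇒ d = δ/√n = 3.605/√326 = 0.1997.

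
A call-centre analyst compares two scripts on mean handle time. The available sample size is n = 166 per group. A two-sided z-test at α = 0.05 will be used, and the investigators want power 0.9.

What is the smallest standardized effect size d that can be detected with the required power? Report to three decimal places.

d ≈ 0.356

Required noncentrality: δ = z_{0.025} + z_{0.10} = 1.960 + 1.282 = 3.242.
(The second rejection-region term Φ(−δ − z_{α/2}) is negligible and dropped.)
δ = d·√(n/2) ⇒ d = δ/√(n/2) = 3.242/√(166/2) = 0.3558.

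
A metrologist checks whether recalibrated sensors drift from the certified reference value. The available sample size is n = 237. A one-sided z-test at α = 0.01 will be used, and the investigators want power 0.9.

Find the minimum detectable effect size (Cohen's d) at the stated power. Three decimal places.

d ≈ 0.234

Need Φ(δ − 2.326) = 0.9, so δ = 2.326 + 1.282 = 3.608.
δ = d·√n ⇒ d = δ/√n = 3.608/√237 = 0.2344.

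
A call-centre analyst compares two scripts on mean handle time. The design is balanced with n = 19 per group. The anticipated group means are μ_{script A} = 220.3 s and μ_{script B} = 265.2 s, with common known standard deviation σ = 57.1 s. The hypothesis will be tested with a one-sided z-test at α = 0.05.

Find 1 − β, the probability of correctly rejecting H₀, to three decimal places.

Standardized effect: d = |μ_{script A} − μ_{script B}| / σ = |220.3 − 265.2| / 57.1 = 0.7863
Noncentrality parameter: δ = d·√(n/2) = 0.7863 × √(19/2) = 2.4237
One-sided α = 0.05 → critical value z_{0.05} = 1.645.
Power = P(Z > 1.645 − δ) = Φ(0.779) = 0.7820.

Power ≈ 0.782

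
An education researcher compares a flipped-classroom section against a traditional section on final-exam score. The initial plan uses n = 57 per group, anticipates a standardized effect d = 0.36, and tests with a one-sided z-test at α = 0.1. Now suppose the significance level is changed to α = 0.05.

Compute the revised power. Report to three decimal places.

δ = d·√(n/2) = 0.36 × √(57/2) = 1.9219 (unchanged). New critical value: z_{0.05} = 1.645.
Revised power = P(Z > 1.645 − δ) = Φ(0.277) = 0.6091.

Power ≈ 0.609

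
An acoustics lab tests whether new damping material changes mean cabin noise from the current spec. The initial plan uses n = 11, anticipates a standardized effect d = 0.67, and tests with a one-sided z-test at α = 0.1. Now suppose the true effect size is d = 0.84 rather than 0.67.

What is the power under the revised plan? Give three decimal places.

Power ≈ 0.934

With d = 0.84: δ = d·√n = 0.84 × √11 = 2.7860. Critical value z_{0.1} = 1.282.
Revised power = P(Z > 1.282 − δ) = Φ(1.504) = 0.9338.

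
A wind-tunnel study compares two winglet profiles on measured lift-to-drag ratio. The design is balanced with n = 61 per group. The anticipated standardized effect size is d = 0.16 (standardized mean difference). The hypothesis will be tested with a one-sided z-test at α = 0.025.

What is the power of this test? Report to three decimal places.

Power ≈ 0.141

Noncentrality parameter: δ = d·√(n/2) = 0.16 × √(61/2) = 0.8836
Critical value for a one-sided test at α = 0.025: z_α = 1.960.
Power = P(Z > 1.960 − δ) = Φ(-1.076) = 0.1409.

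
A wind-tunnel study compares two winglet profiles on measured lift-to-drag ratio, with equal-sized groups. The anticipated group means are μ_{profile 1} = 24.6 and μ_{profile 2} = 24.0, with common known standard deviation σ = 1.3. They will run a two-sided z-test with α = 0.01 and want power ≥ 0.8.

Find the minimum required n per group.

Standardized effect: d = |μ_{profile 1} − μ_{profile 2}| / σ = |24.6 − 24.0| / 1.3 = 0.4615
Set Φ(δ − 2.576) = 0.8; then δ − 2.576 = Φ⁻¹(0.8) = 0.842, giving δ = 3.417.
(For δ > 0 the lower-tail rejection region contributes negligibly to power, so the one-term inversion is standard.)
δ = d·√(n/2) ⇒ n = 2(δ/d)² = 2 × (3.417 / 0.4615)² = 109.65.
Round up to the next whole unit.

n = 110 per group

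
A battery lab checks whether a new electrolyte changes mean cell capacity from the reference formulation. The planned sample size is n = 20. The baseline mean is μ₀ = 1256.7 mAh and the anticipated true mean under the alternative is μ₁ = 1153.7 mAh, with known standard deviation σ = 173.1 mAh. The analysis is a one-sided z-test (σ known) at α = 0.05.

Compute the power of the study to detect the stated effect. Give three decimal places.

Power ≈ 0.845

Standardized effect: d = |μ₁ − μ₀| / σ = |1153.7 − 1256.7| / 173.1 = 0.5950
Noncentrality parameter: δ = d·√n = 0.5950 × √20 = 2.6611
One-sided α = 0.05 → critical value z_{0.05} = 1.645.
Power = P(Z > 1.645 − δ) = Φ(1.016) = 0.8452.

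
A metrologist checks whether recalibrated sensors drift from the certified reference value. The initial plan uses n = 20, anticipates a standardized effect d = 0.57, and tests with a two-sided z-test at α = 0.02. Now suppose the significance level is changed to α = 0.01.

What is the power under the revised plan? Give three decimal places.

Power ≈ 0.489

δ = d·√n = 0.57 × √20 = 2.5491 (unchanged). New critical value: z_{0.005} = 2.576.
Revised power = Φ(δ − 2.576) + Φ(−δ − 2.576) = Φ(-0.027) + Φ(-5.125) = 0.4893 + 0.0000 = 0.4893.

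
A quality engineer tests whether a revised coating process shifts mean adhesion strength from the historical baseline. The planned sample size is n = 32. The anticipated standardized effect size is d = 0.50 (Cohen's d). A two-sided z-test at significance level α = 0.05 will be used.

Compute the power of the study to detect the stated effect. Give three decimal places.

Noncentrality parameter: δ = d·√n = 0.50 × √32 = 2.8284
Two-sided α = 0.05 → critical value z_{0.025} = 1.960.
Power = Φ(δ − 1.960) + Φ(−δ − 1.960) = Φ(0.868) + Φ(-4.788) = 0.8074 + 0.0000 = 0.8074.

Power ≈ 0.807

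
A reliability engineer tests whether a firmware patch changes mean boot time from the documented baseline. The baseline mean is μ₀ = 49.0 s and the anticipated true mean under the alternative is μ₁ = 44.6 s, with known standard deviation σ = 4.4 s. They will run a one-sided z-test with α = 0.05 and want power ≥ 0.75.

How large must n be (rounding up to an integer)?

Standardized effect: d = |μ₁ − μ₀| / σ = |44.6 − 49.0| / 4.4 = 1.0000
For power 0.75 need Φ(δ − z_{0.05}) = 0.75, so δ = z_{0.05} + z_{0.25} = 1.645 + 0.674 = 2.319.
δ = d·√n ⇒ n = (δ/d)² = (2.319 / 1.0000)² = 5.38.
Rounding up, n = 6.

n = 6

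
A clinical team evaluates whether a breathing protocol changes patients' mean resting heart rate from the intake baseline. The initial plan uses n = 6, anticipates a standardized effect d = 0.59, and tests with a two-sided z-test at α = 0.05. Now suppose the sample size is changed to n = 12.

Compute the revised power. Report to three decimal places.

Power ≈ 0.533

With n = 12: δ = d·√n = 0.59 × √12 = 2.0438. Critical value z_{0.025} = 1.960.
Revised power = Φ(δ − 1.960) + Φ(−δ − 1.960) = Φ(0.084) + Φ(-4.004) = 0.5334 + 0.0000 = 0.5334.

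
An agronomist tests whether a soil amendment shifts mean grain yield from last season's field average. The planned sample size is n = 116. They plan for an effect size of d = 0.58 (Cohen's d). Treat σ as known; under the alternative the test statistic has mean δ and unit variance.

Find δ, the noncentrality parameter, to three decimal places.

δ ≈ 6.247

δ = d·√n = 0.58 × √116 = 6.2468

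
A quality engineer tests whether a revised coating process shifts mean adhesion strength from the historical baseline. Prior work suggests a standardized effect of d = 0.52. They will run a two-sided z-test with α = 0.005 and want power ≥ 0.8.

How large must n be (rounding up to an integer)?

n = 50

Set Φ(δ − 2.807) = 0.8; then δ − 2.807 = Φ⁻¹(0.8) = 0.842, giving δ = 3.649.
(Ignoring the negligible lower-tail rejection probability gives the usual closed-form inversion.)
δ = d·√n ⇒ n = (δ/d)² = (3.649 / 0.52)² = 49.23.
Rounding up, n = 50.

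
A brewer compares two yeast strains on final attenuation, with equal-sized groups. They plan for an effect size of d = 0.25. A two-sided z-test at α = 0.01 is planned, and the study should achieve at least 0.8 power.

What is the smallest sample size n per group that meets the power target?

n = 374 per group

Set Φ(δ − 2.576) = 0.8; then δ − 2.576 = Φ⁻¹(0.8) = 0.842, giving δ = 3.417.
(Ignoring the negligible lower-tail rejection probability gives the usual closed-form inversion.)
δ = d·√(n/2) ⇒ n = 2(δ/d)² = 2 × (3.417 / 0.25)² = 373.73.
Round up to the next whole unit.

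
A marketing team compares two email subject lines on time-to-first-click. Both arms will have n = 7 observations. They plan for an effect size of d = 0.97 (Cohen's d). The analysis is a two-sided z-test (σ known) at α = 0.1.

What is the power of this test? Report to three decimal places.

Noncentrality parameter: δ = d·√(n/2) = 0.97 × √(7/2) = 1.8147
Critical value for a two-sided test at α = 0.1: z_{α/2} = 1.645.
Power = Φ(δ − 1.645) + Φ(−δ − 1.645) = Φ(0.170) + Φ(-3.460) = 0.5674 + 0.0003 = 0.5677.

Power ≈ 0.568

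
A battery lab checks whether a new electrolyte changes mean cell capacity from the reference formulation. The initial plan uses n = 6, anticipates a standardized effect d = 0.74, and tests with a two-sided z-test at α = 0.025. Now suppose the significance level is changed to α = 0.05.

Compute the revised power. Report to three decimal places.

Power ≈ 0.442

δ = d·√n = 0.74 × √6 = 1.8126 (unchanged). New critical value: z_{0.025} = 1.960.
Revised power = Φ(δ − 1.960) + Φ(−δ − 1.960) = Φ(-0.147) + Φ(-3.773) = 0.4414 + 0.0001 = 0.4415.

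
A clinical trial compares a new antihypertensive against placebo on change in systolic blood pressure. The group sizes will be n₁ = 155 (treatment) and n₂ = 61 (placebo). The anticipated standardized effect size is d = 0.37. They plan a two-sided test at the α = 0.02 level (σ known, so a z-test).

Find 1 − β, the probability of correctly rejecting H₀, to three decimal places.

Noncentrality parameter: δ = d / √(1/n₁ + 1/n₂) = 0.37 / √(1/155 + 1/61) = 2.4480
Two-sided α = 0.02 → critical value z_{0.01} = 2.326.
Power = Φ(δ − 2.326) + Φ(−δ − 2.326) = Φ(0.122) + Φ(-4.774) = 0.5484 + 0.0000 = 0.5484.

Power ≈ 0.548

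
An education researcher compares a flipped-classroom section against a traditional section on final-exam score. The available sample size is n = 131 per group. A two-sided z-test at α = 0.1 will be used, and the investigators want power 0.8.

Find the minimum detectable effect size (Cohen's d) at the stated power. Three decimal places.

d ≈ 0.307

Need Φ(δ − 1.645) = 0.8, so δ = 1.645 + 0.842 = 2.486.
(The second rejection-region term Φ(−δ − z_{α/2}) is negligible and dropped.)
δ = d·√(n/2) ⇒ d = δ/√(n/2) = 2.486/√(131/2) = 0.3072.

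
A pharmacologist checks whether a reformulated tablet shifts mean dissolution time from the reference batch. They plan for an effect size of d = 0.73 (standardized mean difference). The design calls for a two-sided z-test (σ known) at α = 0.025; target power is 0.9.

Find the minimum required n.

Set Φ(δ − 2.241) = 0.9; then δ − 2.241 = Φ⁻¹(0.9) = 1.282, giving δ = 3.523.
(For δ > 0 the lower-tail rejection region contributes negligibly to power, so the one-term inversion is standard.)
δ = d·√n ⇒ n = (δ/d)² = (3.523 / 0.73)² = 23.29.
Round up to the next whole unit.

n = 24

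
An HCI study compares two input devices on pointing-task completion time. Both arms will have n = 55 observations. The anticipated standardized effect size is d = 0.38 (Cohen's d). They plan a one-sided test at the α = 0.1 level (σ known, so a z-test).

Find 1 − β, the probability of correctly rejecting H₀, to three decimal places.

Noncentrality parameter: δ = d·√(n/2) = 0.38 × √(55/2) = 1.9927
One-sided α = 0.1 → critical value z_{0.1} = 1.282.
Power = P(Z > 1.282 − δ) = Φ(0.711) = 0.7615.

Power ≈ 0.762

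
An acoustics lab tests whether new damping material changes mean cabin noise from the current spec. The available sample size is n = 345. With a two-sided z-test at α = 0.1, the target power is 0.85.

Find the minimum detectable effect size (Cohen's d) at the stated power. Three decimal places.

d ≈ 0.144

Need Φ(δ − 1.645) = 0.85, so δ = 1.645 + 1.036 = 2.681.
(Lower-tail contribution to power is negligible for δ > 0.)
δ = d·√n ⇒ d = δ/√n = 2.681/√345 = 0.1444.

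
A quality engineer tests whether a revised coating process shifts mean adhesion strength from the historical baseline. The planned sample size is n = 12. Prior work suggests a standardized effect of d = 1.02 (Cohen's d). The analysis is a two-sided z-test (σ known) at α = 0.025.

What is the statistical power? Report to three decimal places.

Noncentrality parameter: δ = d·√n = 1.02 × √12 = 3.5334
Critical value for a two-sided test at α = 0.025: z_{α/2} = 2.241.
Power = Φ(δ − 2.241) + Φ(−δ − 2.241) = Φ(1.292) + Φ(-5.775) = 0.9018 + 0.0000 = 0.9018.

Power ≈ 0.902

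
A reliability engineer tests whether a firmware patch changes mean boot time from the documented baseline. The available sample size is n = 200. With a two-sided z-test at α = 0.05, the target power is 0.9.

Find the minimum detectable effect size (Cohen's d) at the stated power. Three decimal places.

d ≈ 0.229

Required noncentrality: δ = z_{0.025} + z_{0.10} = 1.960 + 1.282 = 3.242.
(The second rejection-region term Φ(−δ − z_{α/2}) is negligible and dropped.)
δ = d·√n ⇒ d = δ/√n = 3.242/√200 = 0.2292.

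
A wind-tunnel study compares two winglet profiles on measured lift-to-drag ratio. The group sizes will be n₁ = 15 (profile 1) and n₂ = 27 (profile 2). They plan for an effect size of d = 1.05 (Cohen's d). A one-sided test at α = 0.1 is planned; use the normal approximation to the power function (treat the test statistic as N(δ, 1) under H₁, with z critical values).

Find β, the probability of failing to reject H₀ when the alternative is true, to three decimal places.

Noncentrality parameter: δ = d / √(1/n₁ + 1/n₂) = 1.05 / √(1/15 + 1/27) = 3.2606
Critical value for a one-sided test at α = 0.1: z_α = 1.282.
Power = Φ(δ − 1.282) = Φ(1.979) = 0.9761.
Type II error: β = 1 − power = 1 − 0.9761 = 0.0239.

β ≈ 0.024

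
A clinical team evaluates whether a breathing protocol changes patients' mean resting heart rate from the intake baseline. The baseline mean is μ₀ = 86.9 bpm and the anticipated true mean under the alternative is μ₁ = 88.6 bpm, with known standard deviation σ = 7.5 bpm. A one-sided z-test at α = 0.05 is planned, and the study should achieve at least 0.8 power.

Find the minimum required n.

Standardized effect: d = |μ₁ − μ₀| / σ = |88.6 − 86.9| / 7.5 = 0.2267
For power 0.8 need Φ(δ − z_{0.05}) = 0.8, so δ = z_{0.05} + z_{0.20} = 1.645 + 0.842 = 2.486.
δ = d·√n ⇒ n = (δ/d)² = (2.486 / 0.2267)² = 120.34.
Round up to the next whole unit.

n = 121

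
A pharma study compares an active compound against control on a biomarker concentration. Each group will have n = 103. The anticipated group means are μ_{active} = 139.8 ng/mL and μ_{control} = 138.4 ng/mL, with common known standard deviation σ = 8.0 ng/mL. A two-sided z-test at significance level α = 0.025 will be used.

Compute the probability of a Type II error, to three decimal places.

Standardized effect: d = |μ_{active} − μ_{control}| / σ = |139.8 − 138.4| / 8.0 = 0.1750
Noncentrality parameter: δ = d·√(n/2) = 0.1750 × √(103/2) = 1.2559
Two-sided α = 0.025 → critical value z_{0.0125} = 2.241.
Power = Φ(δ − 2.241) + Φ(−δ − 2.241) = Φ(-0.986) + Φ(-3.497) = 0.1622 + 0.0002 = 0.1624.
Type II error: β = 1 − power = 1 − 0.1624 = 0.8376.

β ≈ 0.838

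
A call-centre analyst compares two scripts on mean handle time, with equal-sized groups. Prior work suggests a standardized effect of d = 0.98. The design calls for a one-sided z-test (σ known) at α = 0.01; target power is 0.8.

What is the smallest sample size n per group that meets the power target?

n = 21 per group

For power 0.8 need Φ(δ − z_{0.01}) = 0.8, so δ = z_{0.01} + z_{0.20} = 2.326 + 0.842 = 3.168.
δ = d·√(n/2) ⇒ n = 2(δ/d)² = 2 × (3.168 / 0.98)² = 20.90.
Round up to the next whole unit.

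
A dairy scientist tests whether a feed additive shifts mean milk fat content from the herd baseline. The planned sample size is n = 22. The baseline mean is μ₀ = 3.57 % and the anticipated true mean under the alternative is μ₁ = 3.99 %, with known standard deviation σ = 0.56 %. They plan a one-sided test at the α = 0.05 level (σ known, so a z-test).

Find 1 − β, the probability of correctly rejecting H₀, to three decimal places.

Power ≈ 0.969

Standardized effect: d = |μ₁ − μ₀| / σ = |3.99 − 3.57| / 0.56 = 0.7500
Noncentrality parameter: λ = d·√n = 0.7500 × √22 = 3.5178
One-sided α = 0.05 → critical value z_{0.05} = 1.645.
Power = P(Z > 1.645 − λ) = Φ(1.873) = 0.9695.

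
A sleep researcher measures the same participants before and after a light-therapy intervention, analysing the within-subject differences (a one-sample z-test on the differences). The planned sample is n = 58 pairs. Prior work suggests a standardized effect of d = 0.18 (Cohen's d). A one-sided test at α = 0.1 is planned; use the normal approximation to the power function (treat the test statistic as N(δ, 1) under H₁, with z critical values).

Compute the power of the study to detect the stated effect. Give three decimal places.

Noncentrality parameter: δ = d·√n = 0.18 × √58 = 1.3708
Critical value for a one-sided test at α = 0.1: z_α = 1.282.
Power = Φ(δ − 1.282) = Φ(0.089) = 0.5356.

Power ≈ 0.536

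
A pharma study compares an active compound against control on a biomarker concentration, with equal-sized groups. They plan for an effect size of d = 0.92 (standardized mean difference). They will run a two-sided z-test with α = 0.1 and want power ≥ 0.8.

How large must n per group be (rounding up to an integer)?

n = 15 per group

Set Φ(δ − 1.645) = 0.8; then δ − 1.645 = Φ⁻¹(0.8) = 0.842, giving δ = 2.486.
(For δ > 0 the lower-tail rejection region contributes negligibly to power, so the one-term inversion is standard.)
δ = d·√(n/2) ⇒ n = 2(δ/d)² = 2 × (2.486 / 0.92)² = 14.61.
Rounding up, n = 15 per group.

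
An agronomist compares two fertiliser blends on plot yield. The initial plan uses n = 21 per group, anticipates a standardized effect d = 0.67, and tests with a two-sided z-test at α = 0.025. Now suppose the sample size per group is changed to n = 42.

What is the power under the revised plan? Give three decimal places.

Power ≈ 0.796

With n = 42 per group: δ = d·√(n/2) = 0.67 × √(42/2) = 3.0703. Critical value z_{0.0125} = 2.241.
Revised power = Φ(δ − 2.241) + Φ(−δ − 2.241) = Φ(0.829) + Φ(-5.312) = 0.7964 + 0.0000 = 0.7964.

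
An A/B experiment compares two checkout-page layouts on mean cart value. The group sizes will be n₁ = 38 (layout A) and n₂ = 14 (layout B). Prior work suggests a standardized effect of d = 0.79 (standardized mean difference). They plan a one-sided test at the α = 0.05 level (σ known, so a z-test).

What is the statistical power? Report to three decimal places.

Noncentrality parameter: δ = d / √(1/n₁ + 1/n₂) = 0.79 / √(1/38 + 1/14) = 2.5269
Critical value for a one-sided test at α = 0.05: z_α = 1.645.
Power = Φ(δ − 1.645) = Φ(0.882) = 0.8111.

Power ≈ 0.811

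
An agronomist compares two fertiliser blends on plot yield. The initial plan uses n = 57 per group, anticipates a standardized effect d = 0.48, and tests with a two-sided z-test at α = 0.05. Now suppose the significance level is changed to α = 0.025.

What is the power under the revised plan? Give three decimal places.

δ = d·√(n/2) = 0.48 × √(57/2) = 2.5625 (unchanged). New critical value: z_{0.0125} = 2.241.
Revised power = Φ(δ − 2.241) + Φ(−δ − 2.241) = Φ(0.321) + Φ(-4.804) = 0.6259 + 0.0000 = 0.6259.

Power ≈ 0.626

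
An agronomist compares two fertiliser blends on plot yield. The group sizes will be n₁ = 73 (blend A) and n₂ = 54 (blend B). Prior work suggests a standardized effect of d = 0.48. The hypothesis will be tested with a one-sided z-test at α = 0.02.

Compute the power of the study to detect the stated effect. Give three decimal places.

Noncentrality parameter: δ = d / √(1/n₁ + 1/n₂) = 0.48 / √(1/73 + 1/54) = 2.6742
One-sided α = 0.02 → critical value z_{0.02} = 2.054.
Power = Φ(δ − 2.054) = Φ(0.620) = 0.7325.

Power ≈ 0.733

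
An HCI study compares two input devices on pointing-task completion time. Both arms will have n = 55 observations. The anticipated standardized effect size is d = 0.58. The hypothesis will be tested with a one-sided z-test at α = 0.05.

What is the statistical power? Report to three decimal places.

Power ≈ 0.919

Noncentrality parameter: λ = d·√(n/2) = 0.58 × √(55/2) = 3.0415
Critical value for a one-sided test at α = 0.05: z_α = 1.645.
Power = P(Z > 1.645 − λ) = Φ(1.397) = 0.9187.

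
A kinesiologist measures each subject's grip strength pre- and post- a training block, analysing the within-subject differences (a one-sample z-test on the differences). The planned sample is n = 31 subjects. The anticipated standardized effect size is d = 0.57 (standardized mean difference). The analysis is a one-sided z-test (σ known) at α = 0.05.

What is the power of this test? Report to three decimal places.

Power ≈ 0.937

Noncentrality parameter: δ = d·√n = 0.57 × √31 = 3.1736
Critical value for a one-sided test at α = 0.05: z_α = 1.645.
Power = P(Z > 1.645 − δ) = Φ(1.529) = 0.9368.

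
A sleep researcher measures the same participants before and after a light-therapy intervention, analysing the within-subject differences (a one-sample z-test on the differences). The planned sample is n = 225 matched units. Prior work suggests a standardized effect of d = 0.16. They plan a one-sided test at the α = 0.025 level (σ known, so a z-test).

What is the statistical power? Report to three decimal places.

Power ≈ 0.670

Noncentrality parameter: δ = d·√n = 0.16 × √225 = 2.4000
One-sided α = 0.025 → critical value z_{0.025} = 1.960.
Power = Φ(δ − 1.960) = Φ(0.440) = 0.6700.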